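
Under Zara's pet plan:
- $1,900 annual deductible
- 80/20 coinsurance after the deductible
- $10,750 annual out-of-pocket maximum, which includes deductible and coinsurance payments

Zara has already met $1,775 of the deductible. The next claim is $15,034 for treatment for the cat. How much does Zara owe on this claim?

$1,775 of the $1,900 deductible is already met, leaving $125.
After the $125 deductible portion, $15,034 − $125 = $14,909 is subject to coinsurance.
20% of $14,909 = $2,981.80 falls to the owner.
So the owner owes $125 + $2,981.80 = $3,106.80 before any cap.
Total out-of-pocket so far would be $1,775 + $3,106.80 = $4,881.80, below the $10,750 cap — no reduction.

$3,106.80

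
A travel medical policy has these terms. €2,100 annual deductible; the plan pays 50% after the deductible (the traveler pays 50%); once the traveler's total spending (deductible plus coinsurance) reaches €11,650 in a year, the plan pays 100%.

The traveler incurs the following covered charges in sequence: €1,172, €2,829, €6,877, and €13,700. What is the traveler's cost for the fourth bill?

€5,161

Bill 1, €1,172: fully absorbed by the deductible. Traveler pays €1,172; OOP now €1,172.
Bill 2, €2,829: €928 finishes the deductible; €1,901 goes to coinsurance; traveler's 50% is €950.50. Traveler pays €1,878.50; OOP now €3,050.50.
Bill 3, €6,877: deductible met; 50% of €6,877 = €3,438.50. Traveler pays €3,438.50; OOP now €6,489.
Bill 4, €13,700: 50% coinsurance on €13,700 = €6,850. Adding that to €6,489 gives €13,339, past the €11,650 cap; traveler pays only €11,650 − €6,489 = €5,161.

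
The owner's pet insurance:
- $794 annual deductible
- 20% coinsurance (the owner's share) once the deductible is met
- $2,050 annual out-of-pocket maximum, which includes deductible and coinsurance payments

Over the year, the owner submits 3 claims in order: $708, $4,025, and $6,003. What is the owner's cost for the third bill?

$468.20

Claim 1 — $708: fully absorbed by the deductible. Owner pays $708; OOP now $708.
Claim 2 — $4,025: deductible takes $86, $3,939 remains; coinsurance $3,939 × 20% = $787.80. Cost to owner: $873.80. OOP to date $1,581.80.
Claim 3 — $6,003: deductible already satisfied, so owner's share is 20% × $6,003 = $1,200.60. Adding that to $1,581.80 gives $2,782.40, past the $2,050 cap; owner pays only $2,050 − $1,581.80 = $468.20.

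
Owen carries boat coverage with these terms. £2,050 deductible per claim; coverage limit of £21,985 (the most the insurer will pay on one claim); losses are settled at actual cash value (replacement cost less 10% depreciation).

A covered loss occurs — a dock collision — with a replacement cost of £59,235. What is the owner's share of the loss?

Actual cash value after 10% depreciation: £59,235 × 90% = £53,311.50.
Less the £2,050 deductible: £53,311.50 − £2,050 = £51,261.50.
Since £51,261.50 > £21,985, the payout is capped at £21,985.
Owner's share is the uncovered remainder: £59,235 − £21,985 = £37,250.

£37,250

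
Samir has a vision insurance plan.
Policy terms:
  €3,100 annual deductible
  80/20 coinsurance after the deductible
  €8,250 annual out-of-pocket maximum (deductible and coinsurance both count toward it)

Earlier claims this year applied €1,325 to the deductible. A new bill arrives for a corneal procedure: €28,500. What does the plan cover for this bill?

€1,325 of the €3,100 deductible is already met, leaving €1,775.
That leaves €28,500 − €1,775 = €26,725 for coinsurance.
Coinsurance: €26,725 × 20% = €5,345.
Member responsibility before any cap: €1,775 + €5,345 = €7,120.
Year-to-date out-of-pocket would reach €1,325 + €7,120 = €8,445, above the €8,250 maximum, so the member pays only €8,250 − €1,325 = €6,925.
Insurer pays the balance: €28,500 − €6,925 = €21,575.

€21,575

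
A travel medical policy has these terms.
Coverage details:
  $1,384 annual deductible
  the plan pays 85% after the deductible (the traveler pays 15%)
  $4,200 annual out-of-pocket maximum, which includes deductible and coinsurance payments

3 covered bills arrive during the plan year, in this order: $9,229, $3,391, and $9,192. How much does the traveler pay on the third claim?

#1 ($9,229): $1,384 finishes the deductible; $7,845 goes to coinsurance; coinsurance $7,845 × 15% = $1,176.75. Cost to traveler: $2,560.75. OOP to date $2,560.75.
#2 ($3,391): deductible met; 15% of $3,391 = $508.65. Cost to traveler: $508.65. OOP to date $3,069.40.
#3 ($9,192): deductible already satisfied, so traveler's share is 15% × $9,192 = $1,378.80. OOP would hit $4,448.20 > $4,200, so the cap limits the traveler to $4,200 − $3,069.40 = $1,130.60.

$1,130.60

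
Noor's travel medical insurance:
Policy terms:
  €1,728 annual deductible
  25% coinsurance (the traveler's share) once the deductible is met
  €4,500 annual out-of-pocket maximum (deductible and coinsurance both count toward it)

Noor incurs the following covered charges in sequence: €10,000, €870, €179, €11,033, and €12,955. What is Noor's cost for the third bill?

#1 (€10,000): €1,728 finishes the deductible; €8,272 goes to coinsurance; 25% of €8,272 = €2,068. Traveler pays €3,796; OOP now €3,796.
#2 (€870): deductible met; 25% of €870 = €217.50. Traveler pays €217.50; OOP now €4,013.50.
#3 (€179): deductible met; 25% of €179 = €44.75. Traveler owes €44.75 (running OOP €4,058.25).

€44.75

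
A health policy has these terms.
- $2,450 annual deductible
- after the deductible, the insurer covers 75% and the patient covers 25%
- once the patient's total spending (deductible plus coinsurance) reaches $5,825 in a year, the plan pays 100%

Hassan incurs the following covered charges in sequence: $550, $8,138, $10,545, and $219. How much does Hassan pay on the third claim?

Claim 1 ($550): fully absorbed by the deductible. Cost to patient: $550. OOP to date $550.
Claim 2 ($8,138): $1,900 finishes the deductible; $6,238 goes to coinsurance; coinsurance $6,238 × 25% = $1,559.50. Patient pays $3,459.50; OOP now $4,009.50.
Claim 3 ($10,545): 25% coinsurance on $10,545 = $2,636.25. Adding that to $4,009.50 gives $6,645.75, past the $5,825 cap; patient pays only $5,825 − $4,009.50 = $1,815.50.

$1,815.50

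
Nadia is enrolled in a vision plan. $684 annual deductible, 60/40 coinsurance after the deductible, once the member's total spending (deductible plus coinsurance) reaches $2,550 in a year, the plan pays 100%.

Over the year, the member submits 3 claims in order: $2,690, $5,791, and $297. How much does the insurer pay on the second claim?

#1 ($2,690): deductible takes $684, $2,006 remains; coinsurance $2,006 × 40% = $802.40. Member pays $1,486.40; OOP now $1,486.40. Insurer: $2,690 − $1,486.40 = $1,203.60.
#2 ($5,791): 40% coinsurance on $5,791 = $2,316.40. Adding that to $1,486.40 gives $3,802.80, past the $2,550 cap; member pays only $2,550 − $1,486.40 = $1,063.60. Plan pays $5,791 − $1,063.60 = $4,727.40.

$4,727.40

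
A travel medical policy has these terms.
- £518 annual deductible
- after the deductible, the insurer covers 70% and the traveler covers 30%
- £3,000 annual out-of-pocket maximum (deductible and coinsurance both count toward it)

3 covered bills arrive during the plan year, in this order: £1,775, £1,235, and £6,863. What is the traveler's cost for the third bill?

£1,734.40

Bill 1, £1,775: deductible takes £518, £1,257 remains; 30% of £1,257 = £377.10. Traveler owes £895.10 (running OOP £895.10).
Bill 2, £1,235: deductible met; 30% of £1,235 = £370.50. Cost to traveler: £370.50. OOP to date £1,265.60.
Bill 3, £6,863: deductible met; 30% of £6,863 = £2,058.90. That would push OOP to £3,324.50, over the £3,000 cap, so traveler pays £3,000 − £1,265.60 = £1,734.40.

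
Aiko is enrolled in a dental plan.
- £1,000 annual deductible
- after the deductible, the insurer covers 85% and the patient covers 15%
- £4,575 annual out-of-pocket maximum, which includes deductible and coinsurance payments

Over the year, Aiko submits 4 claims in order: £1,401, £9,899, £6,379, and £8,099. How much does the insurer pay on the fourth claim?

Bill 1, £1,401: £1,000 finishes the deductible; £401 goes to coinsurance; patient's 15% is £60.15. Patient owes £1,060.15 (running OOP £1,060.15). Insurer: £1,401 − £1,060.15 = £340.85.
Bill 2, £9,899: deductible met; 15% of £9,899 = £1,484.85. Cost to patient: £1,484.85. OOP to date £2,545. Insurer: £9,899 − £1,484.85 = £8,414.15.
Bill 3, £6,379: 15% coinsurance on £6,379 = £956.85. Patient owes £956.85 (running OOP £3,501.85). Plan pays £6,379 − £956.85 = £5,422.15.
Bill 4, £8,099: deductible met; 15% of £8,099 = £1,214.85. Adding that to £3,501.85 gives £4,716.70, past the £4,575 cap; patient pays only £4,575 − £3,501.85 = £1,073.15. Insurer: £8,099 − £1,073.15 = £7,025.85.

£7,025.85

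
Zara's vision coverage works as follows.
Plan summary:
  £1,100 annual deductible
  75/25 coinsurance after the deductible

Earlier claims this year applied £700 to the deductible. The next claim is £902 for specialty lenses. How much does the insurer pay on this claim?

£376.50

Deductible still to meet: £1,100 − £700 = £400.
After the £400 deductible portion, £902 − £400 = £502 is subject to coinsurance.
25% of £502 = £125.50 falls to the member.
Member responsibility: £400 + £125.50 = £525.50.
Insurer pays the balance: £902 − £525.50 = £376.50.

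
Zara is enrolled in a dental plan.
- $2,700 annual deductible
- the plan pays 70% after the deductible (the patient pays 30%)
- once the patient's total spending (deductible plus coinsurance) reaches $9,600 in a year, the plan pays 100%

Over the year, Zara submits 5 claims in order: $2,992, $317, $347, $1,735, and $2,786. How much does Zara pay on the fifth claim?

Claim 1 ($2,992): deductible takes $2,700, $292 remains; coinsurance $292 × 30% = $87.60. Patient pays $2,787.60; OOP now $2,787.60.
Claim 2 ($317): 30% coinsurance on $317 = $95.10. Patient pays $95.10; OOP now $2,882.70.
Claim 3 ($347): deductible met; 30% of $347 = $104.10. Patient owes $104.10 (running OOP $2,986.80).
Claim 4 ($1,735): 30% coinsurance on $1,735 = $520.50. Patient pays $520.50; OOP now $3,507.30.
Claim 5 ($2,786): 30% coinsurance on $2,786 = $835.80. Patient owes $835.80 (running OOP $4,343.10).

$835.80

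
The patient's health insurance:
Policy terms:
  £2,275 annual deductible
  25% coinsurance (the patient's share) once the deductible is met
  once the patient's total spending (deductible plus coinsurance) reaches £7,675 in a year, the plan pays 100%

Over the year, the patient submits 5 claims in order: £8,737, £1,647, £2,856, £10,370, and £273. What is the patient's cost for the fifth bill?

£66.25

#1 (£8,737): deductible takes £2,275, £6,462 remains; patient's 25% is £1,615.50. Patient pays £3,890.50; OOP now £3,890.50.
#2 (£1,647): 25% coinsurance on £1,647 = £411.75. Cost to patient: £411.75. OOP to date £4,302.25.
#3 (£2,856): deductible met; 25% of £2,856 = £714. Patient owes £714 (running OOP £5,016.25).
#4 (£10,370): 25% coinsurance on £10,370 = £2,592.50. Patient owes £2,592.50 (running OOP £7,608.75).
#5 (£273): deductible already satisfied, so patient's share is 25% × £273 = £68.25. OOP would hit £7,677 > £7,675, so the cap limits the patient to £7,675 − £7,608.75 = £66.25.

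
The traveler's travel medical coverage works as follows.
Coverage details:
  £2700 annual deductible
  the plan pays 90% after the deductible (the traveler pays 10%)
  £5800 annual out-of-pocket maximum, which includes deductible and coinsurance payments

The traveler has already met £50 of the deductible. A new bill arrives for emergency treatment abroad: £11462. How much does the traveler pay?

£50 of the £2700 deductible is already met, leaving £2650.
That leaves £11462 − £2650 = £8812 for coinsurance.
Traveler's 10% share of £8812 is £881.20.
That puts the traveler's cost at £2650 + £881.20 = £3531.20 before any cap.
Year-to-date out-of-pocket becomes £50 + £3531.20 = £3581.20, still under the £5800 maximum, so no cap applies.

£3531.20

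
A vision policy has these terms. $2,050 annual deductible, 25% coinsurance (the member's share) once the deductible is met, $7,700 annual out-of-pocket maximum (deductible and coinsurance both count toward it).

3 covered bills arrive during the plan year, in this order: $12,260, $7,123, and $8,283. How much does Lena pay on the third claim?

Claim 1 — $12,260: deductible takes $2,050, $10,210 remains; 25% of $10,210 = $2,552.50. Member pays $4,602.50; OOP now $4,602.50.
Claim 2 — $7,123: deductible met; 25% of $7,123 = $1,780.75. Member pays $1,780.75; OOP now $6,383.25.
Claim 3 — $8,283: deductible already satisfied, so member's share is 25% × $8,283 = $2,070.75. That would push OOP to $8,454, over the $7,700 cap, so member pays $7,700 − $6,383.25 = $1,316.75.

$1,316.75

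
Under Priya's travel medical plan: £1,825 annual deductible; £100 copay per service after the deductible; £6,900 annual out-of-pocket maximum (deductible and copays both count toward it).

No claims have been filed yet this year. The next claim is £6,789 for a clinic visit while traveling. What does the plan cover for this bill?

The full £1,825 deductible is still open; £1,825 of this bill applies to it.
That leaves £6,789 − £1,825 = £4,964 for the copay.
Copay on this service: £100.
Traveler responsibility before any cap: £1,825 + £100 = £1,925.
Year-to-date out-of-pocket becomes £0 + £1,925 = £1,925, still under the £6,900 maximum, so no cap applies.
Insurer pays the balance: £6,789 − £1,925 = £4,864.

£4,864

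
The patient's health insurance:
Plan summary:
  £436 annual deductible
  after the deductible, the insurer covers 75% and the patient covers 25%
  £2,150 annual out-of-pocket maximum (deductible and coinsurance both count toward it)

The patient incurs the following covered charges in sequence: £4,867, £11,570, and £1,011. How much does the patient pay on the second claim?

Claim 1 — £4,867: £436 to deductible, leaving £4,431; coinsurance £4,431 × 25% = £1,107.75. Patient owes £1,543.75 (running OOP £1,543.75).
Claim 2 — £11,570: 25% coinsurance on £11,570 = £2,892.50. That would push OOP to £4,436.25, over the £2,150 cap, so patient pays £2,150 − £1,543.75 = £606.25.

£606.25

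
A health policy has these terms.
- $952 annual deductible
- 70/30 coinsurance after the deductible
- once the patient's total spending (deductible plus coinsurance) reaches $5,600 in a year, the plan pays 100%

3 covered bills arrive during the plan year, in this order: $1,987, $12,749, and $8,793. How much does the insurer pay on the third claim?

$8,280.20

#1 ($1,987): deductible takes $952, $1,035 remains; patient's 30% is $310.50. Patient pays $1,262.50; OOP now $1,262.50. Plan pays $1,987 − $1,262.50 = $724.50.
#2 ($12,749): deductible already satisfied, so patient's share is 30% × $12,749 = $3,824.70. Cost to patient: $3,824.70. OOP to date $5,087.20. Insurer: $12,749 − $3,824.70 = $8,924.30.
#3 ($8,793): deductible met; 30% of $8,793 = $2,637.90. Adding that to $5,087.20 gives $7,725.10, past the $5,600 cap; patient pays only $5,600 − $5,087.20 = $512.80. Insurer: $8,793 − $512.80 = $8,280.20.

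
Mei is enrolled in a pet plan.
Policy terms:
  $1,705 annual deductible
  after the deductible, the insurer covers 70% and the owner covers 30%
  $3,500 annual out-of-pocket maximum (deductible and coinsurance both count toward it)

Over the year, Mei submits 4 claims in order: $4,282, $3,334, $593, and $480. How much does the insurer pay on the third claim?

Claim 1 — $4,282: deductible takes $1,705, $2,577 remains; coinsurance $2,577 × 30% = $773.10. Owner pays $2,478.10; OOP now $2,478.10. Insurer: $4,282 − $2,478.10 = $1,803.90.
Claim 2 — $3,334: deductible met; 30% of $3,334 = $1,000.20. Owner owes $1,000.20 (running OOP $3,478.30). Insurer: $3,334 − $1,000.20 = $2,333.80.
Claim 3 — $593: deductible already satisfied, so owner's share is 30% × $593 = $177.90. Adding that to $3,478.30 gives $3,656.20, past the $3,500 cap; owner pays only $3,500 − $3,478.30 = $21.70. Plan pays $593 − $21.70 = $571.30.

$571.30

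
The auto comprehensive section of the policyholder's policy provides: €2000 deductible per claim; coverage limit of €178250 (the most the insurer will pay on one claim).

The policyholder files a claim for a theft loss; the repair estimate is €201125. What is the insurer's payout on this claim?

Less the €2000 deductible: €201125 − €2000 = €199125.
€199125 exceeds the €178250 limit, so the insurer pays the limit: €178250.

€178250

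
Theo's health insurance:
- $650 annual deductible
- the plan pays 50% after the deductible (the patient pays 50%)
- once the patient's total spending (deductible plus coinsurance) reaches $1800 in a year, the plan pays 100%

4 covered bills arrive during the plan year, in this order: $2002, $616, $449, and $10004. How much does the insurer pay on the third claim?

$283

Claim 1 — $2002: deductible takes $650, $1352 remains; coinsurance $1352 × 50% = $676. Cost to patient: $1326. OOP to date $1326. Insurer: $2002 − $1326 = $676.
Claim 2 — $616: deductible already satisfied, so patient's share is 50% × $616 = $308. Patient owes $308 (running OOP $1634). Insurer: $616 − $308 = $308.
Claim 3 — $449: 50% coinsurance on $449 = $224.50. Adding that to $1634 gives $1858.50, past the $1800 cap; patient pays only $1800 − $1634 = $166. Plan pays $449 − $166 = $283.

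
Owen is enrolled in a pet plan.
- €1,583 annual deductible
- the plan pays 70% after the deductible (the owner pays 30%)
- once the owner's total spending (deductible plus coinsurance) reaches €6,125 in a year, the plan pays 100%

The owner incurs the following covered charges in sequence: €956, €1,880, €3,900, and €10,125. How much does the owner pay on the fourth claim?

€2,996.10

Claim 1 (€956): all of it applies to the deductible. Cost to owner: €956. OOP to date €956.
Claim 2 (€1,880): deductible takes €627, €1,253 remains; owner's 30% is €375.90. Owner pays €1,002.90; OOP now €1,958.90.
Claim 3 (€3,900): 30% coinsurance on €3,900 = €1,170. Owner pays €1,170; OOP now €3,128.90.
Claim 4 (€10,125): deductible already satisfied, so owner's share is 30% × €10,125 = €3,037.50. That would push OOP to €6,166.40, over the €6,125 cap, so owner pays €6,125 − €3,128.90 = €2,996.10.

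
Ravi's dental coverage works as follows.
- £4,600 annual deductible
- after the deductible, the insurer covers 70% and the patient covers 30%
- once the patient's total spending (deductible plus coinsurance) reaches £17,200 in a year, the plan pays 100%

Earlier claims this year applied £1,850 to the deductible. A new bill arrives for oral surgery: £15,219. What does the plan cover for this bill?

£1,850 of the £4,600 deductible is already met, leaving £2,750.
The remaining £12,469 (= £15,219 − £2,750) moves to coinsurance.
Patient's 30% share of £12,469 is £3,740.70.
Patient responsibility before any cap: £2,750 + £3,740.70 = £6,490.70.
Cumulative spending £1,850 + £6,490.70 = £8,340.70 stays under the £17,200 maximum.
Insurer pays the balance: £15,219 − £6,490.70 = £8,728.30.

£8,728.30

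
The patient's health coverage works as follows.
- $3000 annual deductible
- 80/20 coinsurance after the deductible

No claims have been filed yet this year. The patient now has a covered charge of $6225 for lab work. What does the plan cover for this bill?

Nothing has been paid toward the $3000 deductible, so the first $3000 of this charge is applied there.
The remaining $3225 (= $6225 − $3000) moves to coinsurance.
20% of $3225 = $645 falls to the patient.
Patient responsibility: $3000 + $645 = $3645.
The plan picks up $6225 − $3645 = $2580.

$2580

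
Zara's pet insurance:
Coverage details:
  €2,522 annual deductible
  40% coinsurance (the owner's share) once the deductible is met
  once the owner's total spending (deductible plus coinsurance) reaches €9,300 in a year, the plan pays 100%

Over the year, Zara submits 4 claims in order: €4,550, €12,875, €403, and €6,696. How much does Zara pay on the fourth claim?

Claim 1 — €4,550: €2,522 to deductible, leaving €2,028; coinsurance €2,028 × 40% = €811.20. Cost to owner: €3,333.20. OOP to date €3,333.20.
Claim 2 — €12,875: deductible already satisfied, so owner's share is 40% × €12,875 = €5,150. Owner owes €5,150 (running OOP €8,483.20).
Claim 3 — €403: 40% coinsurance on €403 = €161.20. Owner pays €161.20; OOP now €8,644.40.
Claim 4 — €6,696: deductible met; 40% of €6,696 = €2,678.40. OOP would hit €11,322.80 > €9,300, so the cap limits the owner to €9,300 − €8,644.40 = €655.60.

€655.60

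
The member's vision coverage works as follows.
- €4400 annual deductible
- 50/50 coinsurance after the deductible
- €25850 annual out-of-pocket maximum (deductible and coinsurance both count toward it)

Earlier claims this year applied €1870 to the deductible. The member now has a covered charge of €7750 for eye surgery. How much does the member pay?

€1870 of the €4400 deductible is already met, leaving €2530.
After the €2530 deductible portion, €7750 − €2530 = €5220 is subject to coinsurance.
50% of €5220 = €2610 falls to the member.
So the member owes €2530 + €2610 = €5140 before any cap.
Year-to-date out-of-pocket becomes €1870 + €5140 = €7010, still under the €25850 maximum, so no cap applies.

€5140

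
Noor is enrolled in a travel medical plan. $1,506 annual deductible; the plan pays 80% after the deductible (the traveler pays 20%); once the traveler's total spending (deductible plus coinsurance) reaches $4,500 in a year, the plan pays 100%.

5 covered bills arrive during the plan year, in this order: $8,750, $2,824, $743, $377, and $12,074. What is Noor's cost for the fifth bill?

$756.40

Bill 1, $8,750: $1,506 finishes the deductible; $7,244 goes to coinsurance; traveler's 20% is $1,448.80. Traveler owes $2,954.80 (running OOP $2,954.80).
Bill 2, $2,824: deductible met; 20% of $2,824 = $564.80. Traveler owes $564.80 (running OOP $3,519.60).
Bill 3, $743: deductible already satisfied, so traveler's share is 20% × $743 = $148.60. Traveler pays $148.60; OOP now $3,668.20.
Bill 4, $377: deductible already satisfied, so traveler's share is 20% × $377 = $75.40. Traveler pays $75.40; OOP now $3,743.60.
Bill 5, $12,074: deductible met; 20% of $12,074 = $2,414.80. Adding that to $3,743.60 gives $6,158.40, past the $4,500 cap; traveler pays only $4,500 − $3,743.60 = $756.40.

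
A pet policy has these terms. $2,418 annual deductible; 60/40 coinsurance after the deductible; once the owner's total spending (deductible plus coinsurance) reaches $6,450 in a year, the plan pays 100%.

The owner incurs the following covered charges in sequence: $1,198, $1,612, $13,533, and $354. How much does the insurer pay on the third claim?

$9,657.80

Claim 1 ($1,198): all of it applies to the deductible. Owner pays $1,198; OOP now $1,198. Plan pays $1,198 − $1,198 = $0.
Claim 2 ($1,612): $1,220 to deductible, leaving $392; owner's 40% is $156.80. Owner pays $1,376.80; OOP now $2,574.80. Insurer: $1,612 − $1,376.80 = $235.20.
Claim 3 ($13,533): 40% coinsurance on $13,533 = $5,413.20. Adding that to $2,574.80 gives $7,988, past the $6,450 cap; owner pays only $6,450 − $2,574.80 = $3,875.20. Insurer: $13,533 − $3,875.20 = $9,657.80.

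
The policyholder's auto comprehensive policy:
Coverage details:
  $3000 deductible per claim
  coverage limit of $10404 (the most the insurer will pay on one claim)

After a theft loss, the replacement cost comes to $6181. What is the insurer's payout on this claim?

Subtract the deductible: $6181 − $3000 = $3181.
That's under the $10404 cap, so the insurer reimburses the full $3181.

$3181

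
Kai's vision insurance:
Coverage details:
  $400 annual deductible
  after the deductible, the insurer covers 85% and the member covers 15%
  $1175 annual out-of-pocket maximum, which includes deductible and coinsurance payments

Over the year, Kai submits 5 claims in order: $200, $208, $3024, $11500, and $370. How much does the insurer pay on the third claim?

Bill 1, $200: entire amount goes to the deductible. Cost to member: $200. OOP to date $200. Insurer: $200 − $200 = $0.
Bill 2, $208: $200 to deductible, leaving $8; 15% of $8 = $1.20. Member pays $201.20; OOP now $401.20. Insurer: $208 − $201.20 = $6.80.
Bill 3, $3024: 15% coinsurance on $3024 = $453.60. Member owes $453.60 (running OOP $854.80). Plan pays $3024 − $453.60 = $2570.40.

$2570.40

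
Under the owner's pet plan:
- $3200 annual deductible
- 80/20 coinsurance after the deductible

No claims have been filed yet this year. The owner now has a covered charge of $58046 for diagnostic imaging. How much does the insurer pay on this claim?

The full $3200 deductible is still open; $3200 of this bill applies to it.
The remaining $54846 (= $58046 − $3200) moves to coinsurance.
Coinsurance: $54846 × 20% = $10969.20.
That puts the owner's cost at $3200 + $10969.20 = $14169.20.
The insurer covers the remainder: $58046 − $14169.20 = $43876.80.

$43876.80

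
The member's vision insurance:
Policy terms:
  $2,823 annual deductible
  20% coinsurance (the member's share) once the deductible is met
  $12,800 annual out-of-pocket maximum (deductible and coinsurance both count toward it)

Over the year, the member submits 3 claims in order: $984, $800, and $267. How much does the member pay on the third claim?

Claim 1 — $984: fully absorbed by the deductible. Cost to member: $984. OOP to date $984.
Claim 2 — $800: entire amount goes to the deductible. Member pays $800; OOP now $1,784.
Claim 3 — $267: all of it applies to the deductible. Member pays $267; OOP now $2,051.

$267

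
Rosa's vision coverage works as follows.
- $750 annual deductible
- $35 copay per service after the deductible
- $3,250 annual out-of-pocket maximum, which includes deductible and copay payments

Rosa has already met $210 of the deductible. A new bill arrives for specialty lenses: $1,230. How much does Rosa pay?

$575

Deductible still to meet: $750 − $210 = $540.
After the $540 deductible portion, $1,230 − $540 = $690 is subject to the copay.
Copay on this service: $35.
That puts the member's cost at $540 + $35 = $575 before any cap.
Year-to-date out-of-pocket becomes $210 + $575 = $785, still under the $3,250 maximum, so no cap applies.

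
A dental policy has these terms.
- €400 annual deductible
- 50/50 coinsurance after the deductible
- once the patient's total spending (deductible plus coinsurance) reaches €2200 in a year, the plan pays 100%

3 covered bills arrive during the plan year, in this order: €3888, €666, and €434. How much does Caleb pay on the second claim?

€56

#1 (€3888): €400 to deductible, leaving €3488; 50% of €3488 = €1744. Cost to patient: €2144. OOP to date €2144.
#2 (€666): deductible already satisfied, so patient's share is 50% × €666 = €333. That would push OOP to €2477, over the €2200 cap, so patient pays €2200 − €2144 = €56.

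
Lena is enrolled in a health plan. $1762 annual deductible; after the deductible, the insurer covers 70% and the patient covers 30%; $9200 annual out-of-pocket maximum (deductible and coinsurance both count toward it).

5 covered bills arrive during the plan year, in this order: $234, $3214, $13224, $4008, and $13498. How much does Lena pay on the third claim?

$3967.20

Claim 1 ($234): fully absorbed by the deductible. Patient owes $234 (running OOP $234).
Claim 2 ($3214): $1528 to deductible, leaving $1686; 30% of $1686 = $505.80. Patient pays $2033.80; OOP now $2267.80.
Claim 3 ($13224): deductible met; 30% of $13224 = $3967.20. Patient pays $3967.20; OOP now $6235.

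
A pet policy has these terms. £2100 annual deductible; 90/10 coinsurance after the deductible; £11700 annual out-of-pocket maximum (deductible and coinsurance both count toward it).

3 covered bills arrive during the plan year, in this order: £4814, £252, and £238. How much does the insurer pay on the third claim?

Claim 1 (£4814): deductible takes £2100, £2714 remains; owner's 10% is £271.40. Owner pays £2371.40; OOP now £2371.40. Insurer: £4814 − £2371.40 = £2442.60.
Claim 2 (£252): 10% coinsurance on £252 = £25.20. Owner owes £25.20 (running OOP £2396.60). Insurer: £252 − £25.20 = £226.80.
Claim 3 (£238): 10% coinsurance on £238 = £23.80. Cost to owner: £23.80. OOP to date £2420.40. Insurer: £238 − £23.80 = £214.20.

£214.20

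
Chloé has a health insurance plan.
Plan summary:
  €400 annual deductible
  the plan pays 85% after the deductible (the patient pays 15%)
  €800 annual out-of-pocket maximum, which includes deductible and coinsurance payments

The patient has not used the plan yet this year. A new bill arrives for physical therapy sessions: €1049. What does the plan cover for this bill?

€551.65

The full €400 deductible is still open; €400 of this bill applies to it.
After the €400 deductible portion, €1049 − €400 = €649 is subject to coinsurance.
Patient's 15% share of €649 is €97.35.
That puts the patient's cost at €400 + €97.35 = €497.35 before any cap.
Total out-of-pocket so far would be €0 + €497.35 = €497.35, below the €800 cap — no reduction.
The plan picks up €1049 − €497.35 = €551.65.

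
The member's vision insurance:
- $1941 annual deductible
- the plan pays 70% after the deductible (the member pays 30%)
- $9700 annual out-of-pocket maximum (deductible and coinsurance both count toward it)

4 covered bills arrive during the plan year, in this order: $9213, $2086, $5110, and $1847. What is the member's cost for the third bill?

#1 ($9213): deductible takes $1941, $7272 remains; member's 30% is $2181.60. Member owes $4122.60 (running OOP $4122.60).
#2 ($2086): deductible already satisfied, so member's share is 30% × $2086 = $625.80. Cost to member: $625.80. OOP to date $4748.40.
#3 ($5110): deductible already satisfied, so member's share is 30% × $5110 = $1533. Member owes $1533 (running OOP $6281.40).

$1533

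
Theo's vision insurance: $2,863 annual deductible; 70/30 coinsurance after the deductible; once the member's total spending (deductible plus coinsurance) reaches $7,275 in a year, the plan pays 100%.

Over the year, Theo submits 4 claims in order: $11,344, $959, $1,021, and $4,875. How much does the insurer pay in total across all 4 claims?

$10,924

#1 ($11,344): $2,863 to deductible, leaving $8,481; member's 30% is $2,544.30. Member pays $5,407.30; OOP now $5,407.30. Plan pays $11,344 − $5,407.30 = $5,936.70.
#2 ($959): deductible met; 30% of $959 = $287.70. Cost to member: $287.70. OOP to date $5,695. Insurer: $959 − $287.70 = $671.30.
#3 ($1,021): deductible already satisfied, so member's share is 30% × $1,021 = $306.30. Member owes $306.30 (running OOP $6,001.30). Plan pays $1,021 − $306.30 = $714.70.
#4 ($4,875): deductible met; 30% of $4,875 = $1,462.50. OOP would hit $7,463.80 > $7,275, so the cap limits the member to $7,275 − $6,001.30 = $1,273.70. Plan pays $4,875 − $1,273.70 = $3,601.30.
Insurer total = bills − member's total = $18,199 − $7,275 = $10,924.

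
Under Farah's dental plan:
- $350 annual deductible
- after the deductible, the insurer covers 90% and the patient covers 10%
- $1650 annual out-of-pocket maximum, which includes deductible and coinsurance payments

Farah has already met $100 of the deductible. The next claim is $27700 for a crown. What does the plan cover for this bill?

Remaining deductible: $350 − $100 = $250.
The remaining $27450 (= $27700 − $250) moves to coinsurance.
Coinsurance: $27450 × 10% = $2745.
So the patient owes $250 + $2745 = $2995 before any cap.
Adding $2995 to the $100 already spent would give $3095, which exceeds the $1650 cap; the patient pays just $1650 − $100 = $1550.
The insurer covers the remainder: $27700 − $1550 = $26150.

$26150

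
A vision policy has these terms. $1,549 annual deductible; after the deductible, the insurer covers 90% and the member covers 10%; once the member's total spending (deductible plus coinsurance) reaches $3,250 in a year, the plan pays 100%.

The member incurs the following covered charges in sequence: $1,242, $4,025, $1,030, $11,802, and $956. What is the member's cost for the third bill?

Claim 1 ($1,242): all of it applies to the deductible. Member owes $1,242 (running OOP $1,242).
Claim 2 ($4,025): deductible takes $307, $3,718 remains; 10% of $3,718 = $371.80. Cost to member: $678.80. OOP to date $1,920.80.
Claim 3 ($1,030): deductible already satisfied, so member's share is 10% × $1,030 = $103. Member owes $103 (running OOP $2,023.80).

$103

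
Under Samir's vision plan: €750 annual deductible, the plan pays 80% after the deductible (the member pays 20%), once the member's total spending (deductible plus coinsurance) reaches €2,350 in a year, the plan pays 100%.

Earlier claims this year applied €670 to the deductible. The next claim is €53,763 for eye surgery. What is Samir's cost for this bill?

€1,680

Remaining deductible: €750 − €670 = €80.
That leaves €53,763 − €80 = €53,683 for coinsurance.
20% of €53,683 = €10,736.60 falls to the member.
That puts the member's cost at €80 + €10,736.60 = €10,816.60 before any cap.
That would bring total out-of-pocket to €11,486.60, past the €2,350 cap. The member is capped at €2,350 − €670 = €1,680 on this claim.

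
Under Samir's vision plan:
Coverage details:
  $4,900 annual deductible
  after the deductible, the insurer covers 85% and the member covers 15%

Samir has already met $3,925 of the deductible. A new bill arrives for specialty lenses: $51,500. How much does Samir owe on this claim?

$3,925 of the $4,900 deductible is already met, leaving $975.
After the $975 deductible portion, $51,500 − $975 = $50,525 is subject to coinsurance.
Coinsurance: $50,525 × 15% = $7,578.75.
That puts the member's cost at $975 + $7,578.75 = $8,553.75.

$8,553.75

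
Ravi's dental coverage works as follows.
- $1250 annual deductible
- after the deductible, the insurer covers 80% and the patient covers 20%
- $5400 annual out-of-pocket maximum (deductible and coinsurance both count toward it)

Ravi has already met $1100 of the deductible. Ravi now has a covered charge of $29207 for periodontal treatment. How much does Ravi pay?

Remaining deductible: $1250 − $1100 = $150.
After the $150 deductible portion, $29207 − $150 = $29057 is subject to coinsurance.
Patient's 20% share of $29057 is $5811.40.
So the patient owes $150 + $5811.40 = $5961.40 before any cap.
Adding $5961.40 to the $1100 already spent would give $7061.40, which exceeds the $5400 cap; the patient pays just $5400 − $1100 = $4300.

$4300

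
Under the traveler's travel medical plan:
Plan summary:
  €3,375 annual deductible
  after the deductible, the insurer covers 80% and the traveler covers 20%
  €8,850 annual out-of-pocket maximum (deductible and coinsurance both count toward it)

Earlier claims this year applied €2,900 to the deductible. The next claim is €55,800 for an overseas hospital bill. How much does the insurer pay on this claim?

€49,850

Deductible still to meet: €3,375 − €2,900 = €475.
After the €475 deductible portion, €55,800 − €475 = €55,325 is subject to coinsurance.
Coinsurance: €55,325 × 20% = €11,065.
So the traveler owes €475 + €11,065 = €11,540 before any cap.
Year-to-date out-of-pocket would reach €2,900 + €11,540 = €14,440, above the €8,850 maximum, so the traveler pays only €8,850 − €2,900 = €5,950.
The insurer covers the remainder: €55,800 − €5,950 = €49,850.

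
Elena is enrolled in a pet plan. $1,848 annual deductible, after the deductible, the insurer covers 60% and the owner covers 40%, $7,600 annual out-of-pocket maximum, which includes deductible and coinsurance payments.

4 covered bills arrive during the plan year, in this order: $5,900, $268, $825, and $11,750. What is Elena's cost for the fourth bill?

$3,694

Claim 1 — $5,900: deductible takes $1,848, $4,052 remains; owner's 40% is $1,620.80. Cost to owner: $3,468.80. OOP to date $3,468.80.
Claim 2 — $268: deductible already satisfied, so owner's share is 40% × $268 = $107.20. Owner pays $107.20; OOP now $3,576.
Claim 3 — $825: deductible already satisfied, so owner's share is 40% × $825 = $330. Owner pays $330; OOP now $3,906.
Claim 4 — $11,750: deductible already satisfied, so owner's share is 40% × $11,750 = $4,700. Adding that to $3,906 gives $8,606, past the $7,600 cap; owner pays only $7,600 − $3,906 = $3,694.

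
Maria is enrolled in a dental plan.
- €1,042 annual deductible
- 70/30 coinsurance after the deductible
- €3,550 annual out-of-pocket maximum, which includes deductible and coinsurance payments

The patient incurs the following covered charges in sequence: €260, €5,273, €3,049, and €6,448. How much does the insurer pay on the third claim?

€2,134.30

#1 (€260): entire amount goes to the deductible. Patient pays €260; OOP now €260. Plan pays €260 − €260 = €0.
#2 (€5,273): €782 to deductible, leaving €4,491; 30% of €4,491 = €1,347.30. Patient owes €2,129.30 (running OOP €2,389.30). Insurer: €5,273 − €2,129.30 = €3,143.70.
#3 (€3,049): deductible met; 30% of €3,049 = €914.70. Cost to patient: €914.70. OOP to date €3,304. Insurer: €3,049 − €914.70 = €2,134.30.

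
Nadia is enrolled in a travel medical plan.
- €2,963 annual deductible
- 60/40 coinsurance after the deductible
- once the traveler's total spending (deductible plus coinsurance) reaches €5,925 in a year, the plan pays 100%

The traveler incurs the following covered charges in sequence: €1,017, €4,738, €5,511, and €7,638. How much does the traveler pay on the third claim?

Claim 1 (€1,017): fully absorbed by the deductible. Traveler pays €1,017; OOP now €1,017.
Claim 2 (€4,738): €1,946 finishes the deductible; €2,792 goes to coinsurance; traveler's 40% is €1,116.80. Traveler pays €3,062.80; OOP now €4,079.80.
Claim 3 (€5,511): deductible already satisfied, so traveler's share is 40% × €5,511 = €2,204.40. OOP would hit €6,284.20 > €5,925, so the cap limits the traveler to €5,925 − €4,079.80 = €1,845.20.

€1,845.20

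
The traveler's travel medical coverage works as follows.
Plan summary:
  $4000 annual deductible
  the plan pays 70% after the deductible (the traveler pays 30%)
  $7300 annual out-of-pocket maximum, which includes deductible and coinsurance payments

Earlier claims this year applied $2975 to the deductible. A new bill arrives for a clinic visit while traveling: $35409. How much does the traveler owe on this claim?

$4325

Remaining deductible: $4000 − $2975 = $1025.
The remaining $34384 (= $35409 − $1025) moves to coinsurance.
30% of $34384 = $10315.20 falls to the traveler.
So the traveler owes $1025 + $10315.20 = $11340.20 before any cap.
Adding $11340.20 to the $2975 already spent would give $14315.20, which exceeds the $7300 cap; the traveler pays just $7300 − $2975 = $4325.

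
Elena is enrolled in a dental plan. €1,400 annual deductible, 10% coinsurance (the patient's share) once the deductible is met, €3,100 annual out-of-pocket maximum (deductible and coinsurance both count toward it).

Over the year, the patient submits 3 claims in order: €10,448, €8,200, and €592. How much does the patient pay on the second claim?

€795.20

Claim 1 — €10,448: €1,400 finishes the deductible; €9,048 goes to coinsurance; coinsurance €9,048 × 10% = €904.80. Patient owes €2,304.80 (running OOP €2,304.80).
Claim 2 — €8,200: deductible met; 10% of €8,200 = €820. That would push OOP to €3,124.80, over the €3,100 cap, so patient pays €3,100 − €2,304.80 = €795.20.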